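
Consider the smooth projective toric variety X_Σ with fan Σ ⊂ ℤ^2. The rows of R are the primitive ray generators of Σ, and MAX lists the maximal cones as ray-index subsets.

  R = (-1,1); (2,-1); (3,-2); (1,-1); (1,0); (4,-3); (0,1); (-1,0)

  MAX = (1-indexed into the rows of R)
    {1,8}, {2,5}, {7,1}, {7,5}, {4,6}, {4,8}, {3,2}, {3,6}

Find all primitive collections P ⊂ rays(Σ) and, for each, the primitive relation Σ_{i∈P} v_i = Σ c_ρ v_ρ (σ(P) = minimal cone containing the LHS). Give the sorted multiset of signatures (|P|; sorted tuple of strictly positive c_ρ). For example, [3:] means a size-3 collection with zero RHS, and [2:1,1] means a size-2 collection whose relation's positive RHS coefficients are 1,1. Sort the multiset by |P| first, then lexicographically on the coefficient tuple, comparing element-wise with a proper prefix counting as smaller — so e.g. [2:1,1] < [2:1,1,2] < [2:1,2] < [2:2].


The 20 primitive collections of Σ (r=8, n=2):

  P={1,4}:  v_{1} + v_{4} = 0  ⟹  sig = [2:]
  P={5,8}:  v_{5} + v_{8} = 0  ⟹  sig = [2:]
  P={1,2}:  v_{1} + v_{2} = v_{5}  ⟹  sig = [2:1]
  P={1,3}:  v_{1} + v_{3} = v_{2}  ⟹  sig = [2:1]
  P={1,5}:  v_{1} + v_{5} = v_{7}  ⟹  sig = [2:1]
  P={1,6}:  v_{1} + v_{6} = v_{3}  ⟹  sig = [2:1]
  P={2,4}:  v_{2} + v_{4} = v_{3}  ⟹  sig = [2:1]
  P={2,8}:  v_{2} + v_{8} = v_{4}  ⟹  sig = [2:1]
  P={3,4}:  v_{3} + v_{4} = v_{6}  ⟹  sig = [2:1]
  P={4,5}:  v_{4} + v_{5} = v_{2}  ⟹  sig = [2:1]
  P={4,7}:  v_{4} + v_{7} = v_{5}  ⟹  sig = [2:1]
  P={7,8}:  v_{7} + v_{8} = v_{1}  ⟹  sig = [2:1]
  P={3,7}:  v_{3} + v_{7} = v_{2} + v_{5}  ⟹  sig = [2:1,1]
  P={5,6}:  v_{5} + v_{6} = v_{2} + v_{3}  ⟹  sig = [2:1,1]
  P={2,6}:  v_{2} + v_{6} = 2·v_{3}  ⟹  sig = [2:2]
  P={2,7}:  v_{2} + v_{7} = 2·v_{5}  ⟹  sig = [2:2]
  P={3,5}:  v_{3} + v_{5} = 2·v_{2}  ⟹  sig = [2:2]
  P={3,8}:  v_{3} + v_{8} = 2·v_{4}  ⟹  sig = [2:2]
  P={6,7}:  v_{6} + v_{7} = 2·v_{2}  ⟹  sig = [2:2]
  P={6,8}:  v_{6} + v_{8} = 3·v_{4}  ⟹  sig = [2:3]

Hence PRS(X_Σ) =
{ [2:] ×2,  [2:1] ×10,  [2:1,1] ×2,  [2:2] ×5,  [2:3] }


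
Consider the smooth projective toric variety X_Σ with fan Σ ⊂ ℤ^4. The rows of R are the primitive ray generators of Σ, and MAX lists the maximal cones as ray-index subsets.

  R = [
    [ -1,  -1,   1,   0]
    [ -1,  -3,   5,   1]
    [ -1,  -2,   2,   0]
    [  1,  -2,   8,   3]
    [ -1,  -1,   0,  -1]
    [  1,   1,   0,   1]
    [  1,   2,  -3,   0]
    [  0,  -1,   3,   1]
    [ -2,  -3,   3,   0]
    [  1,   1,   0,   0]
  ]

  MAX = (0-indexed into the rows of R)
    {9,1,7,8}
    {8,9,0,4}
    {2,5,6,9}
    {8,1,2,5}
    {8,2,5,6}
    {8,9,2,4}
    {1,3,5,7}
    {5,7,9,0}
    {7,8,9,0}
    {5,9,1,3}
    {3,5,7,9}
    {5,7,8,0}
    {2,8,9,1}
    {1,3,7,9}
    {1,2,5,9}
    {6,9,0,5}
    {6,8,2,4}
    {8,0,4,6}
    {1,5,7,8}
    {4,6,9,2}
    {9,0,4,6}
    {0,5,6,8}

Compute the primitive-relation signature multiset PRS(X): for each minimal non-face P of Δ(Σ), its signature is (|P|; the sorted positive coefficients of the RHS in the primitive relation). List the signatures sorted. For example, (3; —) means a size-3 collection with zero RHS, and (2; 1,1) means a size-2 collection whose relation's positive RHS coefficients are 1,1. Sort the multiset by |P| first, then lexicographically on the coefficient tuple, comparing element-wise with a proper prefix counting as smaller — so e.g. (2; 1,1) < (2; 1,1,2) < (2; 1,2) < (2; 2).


16 collections generate NE(X_Σ); each relation:

  {4,5}:  v_{4} + v_{5} = 0  →  sig = (2; —)
  {0,2}:  v_{0} + v_{2} = v_{8}  →  sig = (2; 1)
  {2,7}:  v_{2} + v_{7} = v_{1}  →  sig = (2; 1)
  {6,7}:  v_{6} + v_{7} = v_{5}  →  sig = (2; 1)
  {0,1}:  v_{0} + v_{1} = v_{7} + v_{8}  →  sig = (2; 1,1)
  {1,6}:  v_{1} + v_{6} = v_{2} + v_{5}  →  sig = (2; 1,1)
  {4,7}:  v_{4} + v_{7} = v_{8} + v_{9}  →  sig = (2; 1,1)
  {1,4}:  v_{1} + v_{4} = v_{2} + v_{8} + v_{9}  →  sig = (2; 1,1,1)
  {3,4}:  v_{3} + v_{4} = v_{1} + v_{7} + v_{9}  →  sig = (2; 1,1,1)
  {2,3}:  v_{2} + v_{3} = 2·v_{1} + v_{5} + v_{9}  →  sig = (2; 1,1,2)
  {3,6}:  v_{3} + v_{6} = v_{1} + 2·v_{5} + v_{9}  →  sig = (2; 1,1,2)
  {3,8}:  v_{3} + v_{8} = v_{1} + 2·v_{7}  →  sig = (2; 1,2)
  {0,3}:  v_{0} + v_{3} = 3·v_{7}  →  sig = (2; 3)
  {6,8,9}:  v_{6} + v_{8} + v_{9} = 0  →  sig = (3; —)
  {5,8,9}:  v_{5} + v_{8} + v_{9} = v_{7}  →  sig = (3; 1)
  {1,5,7,9}:  v_{1} + v_{5} + v_{7} + v_{9} = v_{3}  →  sig = (4; 1)

Hence PRS(X_Σ) =
    |P|=2: 13 collections, coeffs (), (1), (1), (1), (1,1), (1,1), (1,1), (1,1,1), (1,1,1), (1,1,2), (1,1,2), (1,2), (3)
    |P|=3: 2 collections, coeffs (), (1)
    |P|=4: 1 collection, coeffs (1)


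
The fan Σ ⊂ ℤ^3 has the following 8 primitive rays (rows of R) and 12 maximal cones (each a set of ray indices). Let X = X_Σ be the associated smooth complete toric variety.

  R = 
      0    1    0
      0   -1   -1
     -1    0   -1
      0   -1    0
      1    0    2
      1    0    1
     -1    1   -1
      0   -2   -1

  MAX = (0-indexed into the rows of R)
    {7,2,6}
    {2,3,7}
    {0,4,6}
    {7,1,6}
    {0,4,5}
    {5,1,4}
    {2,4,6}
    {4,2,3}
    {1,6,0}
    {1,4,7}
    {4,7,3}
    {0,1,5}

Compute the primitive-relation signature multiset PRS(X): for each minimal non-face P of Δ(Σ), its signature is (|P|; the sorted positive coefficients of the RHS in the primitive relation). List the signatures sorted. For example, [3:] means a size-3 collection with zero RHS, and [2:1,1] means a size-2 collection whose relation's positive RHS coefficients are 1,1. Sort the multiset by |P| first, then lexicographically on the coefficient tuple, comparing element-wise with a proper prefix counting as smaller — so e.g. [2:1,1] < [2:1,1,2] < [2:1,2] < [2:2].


The 14 primitive collections of Σ (r=8, n=3):

  {0,3}:  v_{0} + v_{3} = 0  ⇒ sig = [2:]
  {2,5}:  v_{2} + v_{5} = 0  ⇒ sig = [2:]
  {0,2}:  v_{0} + v_{2} = v_{6}  ⇒ sig = [2:1]
  {0,7}:  v_{0} + v_{7} = v_{1}  ⇒ sig = [2:1]
  {1,3}:  v_{1} + v_{3} = v_{7}  ⇒ sig = [2:1]
  {3,6}:  v_{3} + v_{6} = v_{2}  ⇒ sig = [2:1]
  {5,6}:  v_{5} + v_{6} = v_{0}  ⇒ sig = [2:1]
  {1,2}:  v_{1} + v_{2} = v_{6} + v_{7}  ⇒ sig = [2:1,1]
  {3,5}:  v_{3} + v_{5} = v_{1} + v_{4}  ⇒ sig = [2:1,1]
  {5,7}:  v_{5} + v_{7} = 2·v_{1} + v_{4}  ⇒ sig = [2:1,2]
  {1,4,6}:  v_{1} + v_{4} + v_{6} = 0  ⇒ sig = [3:]
  {0,1,4}:  v_{0} + v_{1} + v_{4} = v_{5}  ⇒ sig = [3:1]
  {4,6,7}:  v_{4} + v_{6} + v_{7} = v_{3}  ⇒ sig = [3:1]
  {2,4,7}:  v_{2} + v_{4} + v_{7} = 2·v_{3}  ⇒ sig = [3:2]

Signatures (|P|; sorted positive RHS coefficients), sorted:
    [2:]
    [2:]
    [2:1]
    [2:1]
    [2:1]
    [2:1]
    [2:1]
    [2:1,1]
    [2:1,1]
    [2:1,2]
    [3:]
    [3:1]
    [3:1]
    [3:2]


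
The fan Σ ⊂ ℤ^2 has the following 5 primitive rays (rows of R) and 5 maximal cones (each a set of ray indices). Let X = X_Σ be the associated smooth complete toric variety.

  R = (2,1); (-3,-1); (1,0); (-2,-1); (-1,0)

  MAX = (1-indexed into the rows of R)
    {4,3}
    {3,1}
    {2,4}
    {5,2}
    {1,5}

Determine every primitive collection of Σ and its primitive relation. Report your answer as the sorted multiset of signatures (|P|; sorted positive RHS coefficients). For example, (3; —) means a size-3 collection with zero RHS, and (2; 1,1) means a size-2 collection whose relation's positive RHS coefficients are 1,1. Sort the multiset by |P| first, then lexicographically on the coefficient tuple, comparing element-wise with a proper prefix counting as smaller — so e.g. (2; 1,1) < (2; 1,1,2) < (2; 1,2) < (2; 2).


5 minimal non-faces of Δ(Σ) (on 5 rays):

  {1,4}:  v_{1} + v_{4} = 0  so sig = (2; —)
  {3,5}:  v_{3} + v_{5} = 0  so sig = (2; —)
  {1,2}:  v_{1} + v_{2} = v_{5}  so sig = (2; 1)
  {2,3}:  v_{2} + v_{3} = v_{4}  so sig = (2; 1)
  {4,5}:  v_{4} + v_{5} = v_{2}  so sig = (2; 1)

Signatures (|P|; sorted positive RHS coefficients), sorted:
    (2; —)
    (2; —)
    (2; 1)
    (2; 1)
    (2; 1)


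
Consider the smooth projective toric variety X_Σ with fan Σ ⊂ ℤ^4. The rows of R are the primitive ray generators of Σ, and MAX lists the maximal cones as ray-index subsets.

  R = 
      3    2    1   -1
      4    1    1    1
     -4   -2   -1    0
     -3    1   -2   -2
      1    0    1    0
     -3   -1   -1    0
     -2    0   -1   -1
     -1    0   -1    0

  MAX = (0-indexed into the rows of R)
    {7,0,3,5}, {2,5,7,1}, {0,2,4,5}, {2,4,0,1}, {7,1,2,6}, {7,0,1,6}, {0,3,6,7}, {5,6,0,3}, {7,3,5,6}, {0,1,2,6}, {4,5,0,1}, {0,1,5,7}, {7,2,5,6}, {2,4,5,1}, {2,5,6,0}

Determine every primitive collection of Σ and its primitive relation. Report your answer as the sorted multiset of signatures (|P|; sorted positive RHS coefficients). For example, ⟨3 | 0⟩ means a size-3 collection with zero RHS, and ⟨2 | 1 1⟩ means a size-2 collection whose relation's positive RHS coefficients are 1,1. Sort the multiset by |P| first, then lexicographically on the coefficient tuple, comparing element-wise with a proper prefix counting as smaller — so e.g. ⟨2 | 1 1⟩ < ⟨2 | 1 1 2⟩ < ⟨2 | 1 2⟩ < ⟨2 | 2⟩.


9 minimal non-faces of Δ(Σ) (on 8 rays):

  P = {4,7}:  v_{4} + v_{7} = 0 — sig = ⟨2 | 0⟩
  P = {4,6}:  v_{4} + v_{6} = v_{0} + v_{2} — sig = ⟨2 | 1 1⟩
  P = {3,4}:  v_{3} + v_{4} = v_{0} + v_{5} + v_{6} — sig = ⟨2 | 1 1 1⟩
  P = {1,3}:  v_{1} + v_{3} = v_{0} + 2·v_{7} — sig = ⟨2 | 1 2⟩
  P = {2,3}:  v_{2} + v_{3} = v_{5} + 2·v_{6} — sig = ⟨2 | 1 2⟩
  P = {0,2,7}:  v_{0} + v_{2} + v_{7} = v_{6} — sig = ⟨3 | 1⟩
  P = {1,5,6}:  v_{1} + v_{5} + v_{6} = v_{7} — sig = ⟨3 | 1⟩
  P = {0,1,2,5}:  v_{0} + v_{1} + v_{2} + v_{5} = 0 — sig = ⟨4 | 0⟩
  P = {0,5,6,7}:  v_{0} + v_{5} + v_{6} + v_{7} = v_{3} — sig = ⟨4 | 1⟩

Hence PRS(X_Σ) =
    ⟨2 | 0⟩
    ⟨2 | 1 1⟩
    ⟨2 | 1 1 1⟩
    ⟨2 | 1 2⟩
    ⟨2 | 1 2⟩
    ⟨3 | 1⟩
    ⟨3 | 1⟩
    ⟨4 | 0⟩
    ⟨4 | 1⟩


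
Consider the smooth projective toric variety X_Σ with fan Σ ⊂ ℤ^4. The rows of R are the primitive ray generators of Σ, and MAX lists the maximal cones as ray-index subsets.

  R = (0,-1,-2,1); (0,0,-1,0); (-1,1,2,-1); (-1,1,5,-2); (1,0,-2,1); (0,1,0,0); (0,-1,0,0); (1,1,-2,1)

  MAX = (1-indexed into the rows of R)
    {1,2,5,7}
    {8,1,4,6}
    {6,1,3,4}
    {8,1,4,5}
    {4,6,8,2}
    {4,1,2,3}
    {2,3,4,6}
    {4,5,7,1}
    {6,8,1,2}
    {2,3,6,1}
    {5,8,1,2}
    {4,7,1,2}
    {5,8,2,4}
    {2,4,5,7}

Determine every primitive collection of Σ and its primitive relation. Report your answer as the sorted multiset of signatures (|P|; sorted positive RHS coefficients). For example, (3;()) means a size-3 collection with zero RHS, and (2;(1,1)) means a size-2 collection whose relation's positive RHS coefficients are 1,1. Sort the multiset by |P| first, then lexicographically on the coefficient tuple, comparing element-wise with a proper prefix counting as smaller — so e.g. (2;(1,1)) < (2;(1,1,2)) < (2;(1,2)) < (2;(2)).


Primitive collections (9):

  {6,7}:  v_{6} + v_{7} = 0  →  sig = (2;())
  {3,5}:  v_{3} + v_{5} = v_{6}  →  sig = (2;(1))
  {5,6}:  v_{5} + v_{6} = v_{8}  →  sig = (2;(1))
  {7,8}:  v_{7} + v_{8} = v_{5}  →  sig = (2;(1))
  {3,7}:  v_{3} + v_{7} = v_{1} + v_{2} + v_{4}  →  sig = (2;(1,1,1))
  {3,8}:  v_{3} + v_{8} = 2·v_{6}  →  sig = (2;(2))
  {1,2,4,5}:  v_{1} + v_{2} + v_{4} + v_{5} = 0  →  sig = (4;())
  {1,2,4,6}:  v_{1} + v_{2} + v_{4} + v_{6} = v_{3}  →  sig = (4;(1))
  {1,2,4,8}:  v_{1} + v_{2} + v_{4} + v_{8} = v_{6}  →  sig = (4;(1))

Hence PRS(X_Σ) =
    |P|=2: 6 collections, coeffs (), (1), (1), (1), (1,1,1), (2)
    |P|=4: 3 collections, coeffs (), (1), (1)


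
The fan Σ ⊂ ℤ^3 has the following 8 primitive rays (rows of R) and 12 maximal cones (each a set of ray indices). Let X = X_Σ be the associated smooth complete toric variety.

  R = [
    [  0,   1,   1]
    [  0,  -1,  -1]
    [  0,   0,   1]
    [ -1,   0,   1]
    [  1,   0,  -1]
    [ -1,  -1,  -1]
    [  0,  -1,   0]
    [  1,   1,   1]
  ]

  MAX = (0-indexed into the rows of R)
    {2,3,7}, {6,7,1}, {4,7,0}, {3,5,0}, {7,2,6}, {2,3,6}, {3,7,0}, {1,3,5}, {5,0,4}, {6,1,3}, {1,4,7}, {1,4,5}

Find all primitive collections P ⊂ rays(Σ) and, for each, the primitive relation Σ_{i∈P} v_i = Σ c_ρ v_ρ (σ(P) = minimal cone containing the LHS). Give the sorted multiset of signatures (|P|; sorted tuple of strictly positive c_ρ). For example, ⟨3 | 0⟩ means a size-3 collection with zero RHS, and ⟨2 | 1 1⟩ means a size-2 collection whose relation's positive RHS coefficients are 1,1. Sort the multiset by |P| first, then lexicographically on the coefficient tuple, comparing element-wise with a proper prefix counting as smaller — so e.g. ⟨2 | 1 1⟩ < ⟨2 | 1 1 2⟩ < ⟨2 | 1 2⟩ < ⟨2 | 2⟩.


Σ has 12 primitive collections:

  P = {0,1}:  v_{0} + v_{1} = 0  →  sig = ⟨2 | 0⟩
  P = {3,4}:  v_{3} + v_{4} = 0  →  sig = ⟨2 | 0⟩
  P = {5,7}:  v_{5} + v_{7} = 0  →  sig = ⟨2 | 0⟩
  P = {0,6}:  v_{0} + v_{6} = v_{2}  →  sig = ⟨2 | 1⟩
  P = {1,2}:  v_{1} + v_{2} = v_{6}  →  sig = ⟨2 | 1⟩
  P = {0,2}:  v_{0} + v_{2} = v_{3} + v_{7}  →  sig = ⟨2 | 1 1⟩
  P = {2,4}:  v_{2} + v_{4} = v_{1} + v_{7}  →  sig = ⟨2 | 1 1⟩
  P = {2,5}:  v_{2} + v_{5} = v_{1} + v_{3}  →  sig = ⟨2 | 1 1⟩
  P = {4,6}:  v_{4} + v_{6} = 2·v_{1} + v_{7}  →  sig = ⟨2 | 1 2⟩
  P = {5,6}:  v_{5} + v_{6} = 2·v_{1} + v_{3}  →  sig = ⟨2 | 1 2⟩
  P = {1,3,7}:  v_{1} + v_{3} + v_{7} = v_{2}  →  sig = ⟨3 | 1⟩
  P = {3,6,7}:  v_{3} + v_{6} + v_{7} = 2·v_{2}  →  sig = ⟨3 | 2⟩

Signatures (|P|; sorted positive RHS coefficients), sorted:
    |P|=2: 10 collections, coeffs (), (), (), (1), (1), (1,1), (1,1), (1,1), (1,2), (1,2)
    |P|=3: 2 collections, coeffs (1), (2)


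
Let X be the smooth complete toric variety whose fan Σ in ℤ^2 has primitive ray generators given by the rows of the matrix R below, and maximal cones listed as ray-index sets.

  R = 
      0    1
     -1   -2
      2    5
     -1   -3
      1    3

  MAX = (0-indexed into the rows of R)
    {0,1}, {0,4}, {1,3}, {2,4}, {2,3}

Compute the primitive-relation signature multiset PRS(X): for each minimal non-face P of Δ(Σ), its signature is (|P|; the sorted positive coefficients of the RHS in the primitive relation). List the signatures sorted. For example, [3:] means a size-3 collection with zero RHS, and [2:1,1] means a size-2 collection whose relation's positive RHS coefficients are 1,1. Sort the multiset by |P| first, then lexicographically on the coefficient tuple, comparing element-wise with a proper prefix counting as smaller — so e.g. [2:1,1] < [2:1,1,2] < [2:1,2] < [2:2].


|primitive collections| = 5. Relations:

  {3,4}:  v_{3} + v_{4} = 0  ⇒ sig = [2:]
  {0,3}:  v_{0} + v_{3} = v_{1}  ⇒ sig = [2:1]
  {1,2}:  v_{1} + v_{2} = v_{4}  ⇒ sig = [2:1]
  {1,4}:  v_{1} + v_{4} = v_{0}  ⇒ sig = [2:1]
  {0,2}:  v_{0} + v_{2} = 2·v_{4}  ⇒ sig = [2:2]

Signatures (|P|; sorted positive RHS coefficients), sorted:
    |P|=2: 5 collections, coeffs (), (1), (1), (1), (2)


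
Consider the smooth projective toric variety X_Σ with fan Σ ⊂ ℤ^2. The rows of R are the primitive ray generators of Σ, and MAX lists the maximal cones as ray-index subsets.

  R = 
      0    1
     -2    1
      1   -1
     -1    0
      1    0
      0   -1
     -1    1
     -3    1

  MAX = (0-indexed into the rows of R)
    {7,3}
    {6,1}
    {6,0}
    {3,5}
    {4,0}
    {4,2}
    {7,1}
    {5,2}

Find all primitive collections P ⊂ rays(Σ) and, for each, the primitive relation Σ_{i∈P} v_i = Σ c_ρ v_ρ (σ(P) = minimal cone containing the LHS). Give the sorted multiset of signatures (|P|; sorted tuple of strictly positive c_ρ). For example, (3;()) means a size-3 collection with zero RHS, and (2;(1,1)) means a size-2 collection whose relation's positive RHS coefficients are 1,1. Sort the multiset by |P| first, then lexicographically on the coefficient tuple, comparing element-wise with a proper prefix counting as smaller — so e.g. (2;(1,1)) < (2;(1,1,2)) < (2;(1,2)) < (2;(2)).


20 collections generate NE(X_Σ); each relation:

  • {0,5}:  v_{0} + v_{5} = 0  ⇒ sig = (2;())
  • {2,6}:  v_{2} + v_{6} = 0  ⇒ sig = (2;())
  • {3,4}:  v_{3} + v_{4} = 0  ⇒ sig = (2;())
  • {0,2}:  v_{0} + v_{2} = v_{4}  ⇒ sig = (2;(1))
  • {0,3}:  v_{0} + v_{3} = v_{6}  ⇒ sig = (2;(1))
  • {1,2}:  v_{1} + v_{2} = v_{3}  ⇒ sig = (2;(1))
  • {1,3}:  v_{1} + v_{3} = v_{7}  ⇒ sig = (2;(1))
  • {1,4}:  v_{1} + v_{4} = v_{6}  ⇒ sig = (2;(1))
  • {2,3}:  v_{2} + v_{3} = v_{5}  ⇒ sig = (2;(1))
  • {3,6}:  v_{3} + v_{6} = v_{1}  ⇒ sig = (2;(1))
  • {4,5}:  v_{4} + v_{5} = v_{2}  ⇒ sig = (2;(1))
  • {4,6}:  v_{4} + v_{6} = v_{0}  ⇒ sig = (2;(1))
  • {4,7}:  v_{4} + v_{7} = v_{1}  ⇒ sig = (2;(1))
  • {5,6}:  v_{5} + v_{6} = v_{3}  ⇒ sig = (2;(1))
  • {0,7}:  v_{0} + v_{7} = v_{1} + v_{6}  ⇒ sig = (2;(1,1))
  • {0,1}:  v_{0} + v_{1} = 2·v_{6}  ⇒ sig = (2;(2))
  • {1,5}:  v_{1} + v_{5} = 2·v_{3}  ⇒ sig = (2;(2))
  • {2,7}:  v_{2} + v_{7} = 2·v_{3}  ⇒ sig = (2;(2))
  • {6,7}:  v_{6} + v_{7} = 2·v_{1}  ⇒ sig = (2;(2))
  • {5,7}:  v_{5} + v_{7} = 3·v_{3}  ⇒ sig = (2;(3))

Signatures (|P|; sorted positive RHS coefficients), sorted:
    (2;())
    (2;())
    (2;())
    (2;(1))
    (2;(1))
    (2;(1))
    (2;(1))
    (2;(1))
    (2;(1))
    (2;(1))
    (2;(1))
    (2;(1))
    (2;(1))
    (2;(1))
    (2;(1,1))
    (2;(2))
    (2;(2))
    (2;(2))
    (2;(2))
    (2;(3))


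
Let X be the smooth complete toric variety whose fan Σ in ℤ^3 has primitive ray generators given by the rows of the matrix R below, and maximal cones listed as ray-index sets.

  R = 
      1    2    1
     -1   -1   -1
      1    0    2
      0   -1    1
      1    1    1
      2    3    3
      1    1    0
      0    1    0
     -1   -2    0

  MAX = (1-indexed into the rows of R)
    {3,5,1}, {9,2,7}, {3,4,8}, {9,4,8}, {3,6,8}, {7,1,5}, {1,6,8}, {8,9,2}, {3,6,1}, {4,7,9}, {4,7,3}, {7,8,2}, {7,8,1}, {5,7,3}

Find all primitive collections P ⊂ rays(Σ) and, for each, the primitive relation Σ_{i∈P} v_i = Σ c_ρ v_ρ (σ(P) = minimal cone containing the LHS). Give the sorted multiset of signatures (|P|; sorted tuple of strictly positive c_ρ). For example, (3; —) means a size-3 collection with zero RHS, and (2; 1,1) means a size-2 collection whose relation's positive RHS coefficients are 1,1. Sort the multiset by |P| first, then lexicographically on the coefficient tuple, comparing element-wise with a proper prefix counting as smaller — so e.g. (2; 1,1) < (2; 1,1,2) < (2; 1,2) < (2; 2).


The 20 primitive collections of Σ (r=9, n=3):

  P = {2,5}:  v_{2} + v_{5} = 0  ⟹  sig = (2; —)
  P = {1,2}:  v_{1} + v_{2} = v_{8}  ⟹  sig = (2; 1)
  P = {2,3}:  v_{2} + v_{3} = v_{4}  ⟹  sig = (2; 1)
  P = {2,4}:  v_{2} + v_{4} = v_{9}  ⟹  sig = (2; 1)
  P = {4,5}:  v_{4} + v_{5} = v_{3}  ⟹  sig = (2; 1)
  P = {5,8}:  v_{5} + v_{8} = v_{1}  ⟹  sig = (2; 1)
  P = {5,9}:  v_{5} + v_{9} = v_{4}  ⟹  sig = (2; 1)
  P = {1,4}:  v_{1} + v_{4} = v_{3} + v_{8}  ⟹  sig = (2; 1,1)
  P = {1,9}:  v_{1} + v_{9} = v_{4} + v_{8}  ⟹  sig = (2; 1,1)
  P = {6,9}:  v_{6} + v_{9} = v_{3} + v_{4} + 2·v_{8}  ⟹  sig = (2; 1,1,2)
  P = {2,6}:  v_{2} + v_{6} = v_{3} + 2·v_{8}  ⟹  sig = (2; 1,2)
  P = {5,6}:  v_{5} + v_{6} = 2·v_{1} + v_{3}  ⟹  sig = (2; 1,2)
  P = {6,7}:  v_{6} + v_{7} = v_{1} + 2·v_{5}  ⟹  sig = (2; 1,2)
  P = {3,9}:  v_{3} + v_{9} = 2·v_{4}  ⟹  sig = (2; 2)
  P = {4,6}:  v_{4} + v_{6} = 2·v_{3} + 2·v_{8}  ⟹  sig = (2; 2,2)
  P = {7,8,9}:  v_{7} + v_{8} + v_{9} = 0  ⟹  sig = (3; —)
  P = {1,3,8}:  v_{1} + v_{3} + v_{8} = v_{6}  ⟹  sig = (3; 1)
  P = {4,7,8}:  v_{4} + v_{7} + v_{8} = v_{5}  ⟹  sig = (3; 1)
  P = {3,7,8}:  v_{3} + v_{7} + v_{8} = 2·v_{5}  ⟹  sig = (3; 2)
  P = {1,3,7}:  v_{1} + v_{3} + v_{7} = 3·v_{5}  ⟹  sig = (3; 3)

Signatures (|P|; sorted positive RHS coefficients), sorted:
    (2; —)
    (2; 1)
    (2; 1)
    (2; 1)
    (2; 1)
    (2; 1)
    (2; 1)
    (2; 1,1)
    (2; 1,1)
    (2; 1,1,2)
    (2; 1,2)
    (2; 1,2)
    (2; 1,2)
    (2; 2)
    (2; 2,2)
    (3; —)
    (3; 1)
    (3; 1)
    (3; 2)
    (3; 3)


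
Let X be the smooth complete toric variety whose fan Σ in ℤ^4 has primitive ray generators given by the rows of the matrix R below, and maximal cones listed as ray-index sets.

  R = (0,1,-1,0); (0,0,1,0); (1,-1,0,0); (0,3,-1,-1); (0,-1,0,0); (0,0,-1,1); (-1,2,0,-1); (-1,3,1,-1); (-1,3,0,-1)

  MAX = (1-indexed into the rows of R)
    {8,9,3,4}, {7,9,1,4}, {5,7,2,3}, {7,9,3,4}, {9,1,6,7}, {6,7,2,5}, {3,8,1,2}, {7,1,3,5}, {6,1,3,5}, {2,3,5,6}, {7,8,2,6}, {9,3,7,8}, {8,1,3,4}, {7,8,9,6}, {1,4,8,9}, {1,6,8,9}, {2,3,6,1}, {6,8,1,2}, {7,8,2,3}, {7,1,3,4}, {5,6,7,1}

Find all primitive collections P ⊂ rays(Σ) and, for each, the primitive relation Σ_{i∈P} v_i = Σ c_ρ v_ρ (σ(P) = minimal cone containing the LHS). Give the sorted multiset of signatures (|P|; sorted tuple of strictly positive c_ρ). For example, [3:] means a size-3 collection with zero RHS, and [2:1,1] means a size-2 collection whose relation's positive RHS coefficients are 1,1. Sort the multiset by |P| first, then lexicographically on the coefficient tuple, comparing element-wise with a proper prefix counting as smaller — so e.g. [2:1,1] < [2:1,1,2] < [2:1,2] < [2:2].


The 14 primitive collections of Σ (r=9, n=4):

  {2,9}:  v_{2} + v_{9} = v_{8}  ⟹  sig = [2:1]
  {5,9}:  v_{5} + v_{9} = v_{7}  ⟹  sig = [2:1]
  {5,8}:  v_{5} + v_{8} = v_{2} + v_{7}  ⟹  sig = [2:1,1]
  {2,4}:  v_{2} + v_{4} = v_{1} + v_{3} + v_{8}  ⟹  sig = [2:1,1,1]
  {4,5}:  v_{4} + v_{5} = v_{1} + v_{3} + v_{7}  ⟹  sig = [2:1,1,1]
  {4,6}:  v_{4} + v_{6} = 3·v_{1} + v_{2}  ⟹  sig = [2:1,3]
  {1,2,5}:  v_{1} + v_{2} + v_{5} = 0  ⟹  sig = [3:]
  {1,2,7}:  v_{1} + v_{2} + v_{7} = v_{9}  ⟹  sig = [3:1]
  {1,3,9}:  v_{1} + v_{3} + v_{9} = v_{4}  ⟹  sig = [3:1]
  {3,6,7}:  v_{3} + v_{6} + v_{7} = v_{1}  ⟹  sig = [3:1]
  {3,6,9}:  v_{3} + v_{6} + v_{9} = 2·v_{1} + v_{2}  ⟹  sig = [3:1,2]
  {4,7,8}:  v_{4} + v_{7} + v_{8} = v_{3} + 3·v_{9}  ⟹  sig = [3:1,3]
  {1,7,8}:  v_{1} + v_{7} + v_{8} = 2·v_{9}  ⟹  sig = [3:2]
  {3,6,8}:  v_{3} + v_{6} + v_{8} = 2·v_{1} + 2·v_{2}  ⟹  sig = [3:2,2]

Hence PRS(X_Σ) =
    |P|=2: 6 collections, coeffs (1), (1), (1,1), (1,1,1), (1,1,1), (1,3)
    |P|=3: 8 collections, coeffs (), (1), (1), (1), (1,2), (1,3), (2), (2,2)


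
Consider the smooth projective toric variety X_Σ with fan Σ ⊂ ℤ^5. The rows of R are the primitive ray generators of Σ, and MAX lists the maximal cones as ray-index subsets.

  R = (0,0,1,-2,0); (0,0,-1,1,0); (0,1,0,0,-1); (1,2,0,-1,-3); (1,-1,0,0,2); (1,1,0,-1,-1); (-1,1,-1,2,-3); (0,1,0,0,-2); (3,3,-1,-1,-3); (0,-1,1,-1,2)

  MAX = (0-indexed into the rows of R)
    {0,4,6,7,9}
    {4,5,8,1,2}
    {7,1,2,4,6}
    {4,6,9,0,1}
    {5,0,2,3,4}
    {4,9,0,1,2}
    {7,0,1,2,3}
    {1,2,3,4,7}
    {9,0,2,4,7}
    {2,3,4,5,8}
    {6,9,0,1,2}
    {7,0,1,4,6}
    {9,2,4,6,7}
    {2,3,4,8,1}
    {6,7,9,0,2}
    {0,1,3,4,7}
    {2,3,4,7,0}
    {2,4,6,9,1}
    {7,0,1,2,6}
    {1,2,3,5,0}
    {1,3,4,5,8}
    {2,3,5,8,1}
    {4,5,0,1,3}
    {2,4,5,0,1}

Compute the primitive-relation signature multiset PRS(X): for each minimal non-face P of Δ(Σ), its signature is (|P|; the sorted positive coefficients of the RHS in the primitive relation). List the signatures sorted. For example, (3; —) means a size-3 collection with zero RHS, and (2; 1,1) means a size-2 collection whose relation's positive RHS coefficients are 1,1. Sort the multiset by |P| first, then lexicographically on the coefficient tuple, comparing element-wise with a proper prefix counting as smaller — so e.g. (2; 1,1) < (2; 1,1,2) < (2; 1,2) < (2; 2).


14 collections generate NE(X_Σ); each relation:

  {5,7}:  v_{5} + v_{7} = v_{3} — sig = (2; 1)
  {5,9}:  v_{5} + v_{9} = v_{0} + v_{2} + v_{4} — sig = (2; 1,1,1)
  {3,9}:  v_{3} + v_{9} = v_{0} + v_{2} + v_{4} + v_{7} — sig = (2; 1,1,1,1)
  {7,8}:  v_{7} + v_{8} = v_{1} + v_{2} + 2·v_{3} + v_{4} — sig = (2; 1,1,1,2)
  {6,8}:  v_{6} + v_{8} = 2·v_{1} + v_{2} + v_{3} + v_{4} + 2·v_{7} — sig = (2; 1,1,1,2,2)
  {8,9}:  v_{8} + v_{9} = v_{2} + v_{4} + 2·v_{5} — sig = (2; 1,1,2)
  {5,6}:  v_{5} + v_{6} = v_{1} + 2·v_{7} — sig = (2; 1,2)
  {3,6}:  v_{3} + v_{6} = v_{1} + 3·v_{7} — sig = (2; 1,3)
  {0,8}:  v_{0} + v_{8} = 3·v_{5} — sig = (2; 3)
  {1,7,9}:  v_{1} + v_{7} + v_{9} = 0 — sig = (3; —)
  {0,2,4,6}:  v_{0} + v_{2} + v_{4} + v_{6} = v_{7} — sig = (4; 1)
  {0,1,2,4,7}:  v_{0} + v_{1} + v_{2} + v_{4} + v_{7} = v_{5} — sig = (5; 1)
  {1,2,3,4,5}:  v_{1} + v_{2} + v_{3} + v_{4} + v_{5} = v_{8} — sig = (5; 1)
  {0,1,2,3,4}:  v_{0} + v_{1} + v_{2} + v_{3} + v_{4} = 2·v_{5} — sig = (5; 2)

Signatures (|P|; sorted positive RHS coefficients), sorted:
    |P|=2: 9 collections, coeffs (1), (1,1,1), (1,1,1,1), (1,1,1,2), (1,1,1,2,2), (1,1,2), (1,2), (1,3), (3)
    |P|=3: 1 collection, coeffs ()
    |P|=4: 1 collection, coeffs (1)
    |P|=5: 3 collections, coeffs (1), (1), (2)


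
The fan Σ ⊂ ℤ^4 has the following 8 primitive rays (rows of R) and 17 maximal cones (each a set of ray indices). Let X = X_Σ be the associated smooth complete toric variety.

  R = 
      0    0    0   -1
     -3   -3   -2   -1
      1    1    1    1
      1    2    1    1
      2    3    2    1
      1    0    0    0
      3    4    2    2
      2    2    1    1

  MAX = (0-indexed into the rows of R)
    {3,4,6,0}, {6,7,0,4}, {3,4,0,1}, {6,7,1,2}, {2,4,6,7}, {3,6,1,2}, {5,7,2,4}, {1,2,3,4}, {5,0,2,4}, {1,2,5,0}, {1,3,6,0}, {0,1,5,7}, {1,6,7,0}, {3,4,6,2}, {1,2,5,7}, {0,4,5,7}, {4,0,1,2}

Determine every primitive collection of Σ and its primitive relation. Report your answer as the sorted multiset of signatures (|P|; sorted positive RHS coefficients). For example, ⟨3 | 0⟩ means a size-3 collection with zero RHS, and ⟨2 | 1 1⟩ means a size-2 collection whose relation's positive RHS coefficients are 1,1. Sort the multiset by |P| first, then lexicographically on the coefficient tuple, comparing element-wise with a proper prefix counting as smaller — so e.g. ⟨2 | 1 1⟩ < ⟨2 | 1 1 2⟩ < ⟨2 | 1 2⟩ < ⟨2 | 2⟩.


9 collections generate NE(X_Σ); each relation:

  P={3,5}:  v_{3} + v_{5} = v_{7}  →  sig = ⟨2 | 1⟩
  P={3,7}:  v_{3} + v_{7} = v_{6}  →  sig = ⟨2 | 1⟩
  P={5,6}:  v_{5} + v_{6} = 2·v_{7}  →  sig = ⟨2 | 2⟩
  P={1,4,5}:  v_{1} + v_{4} + v_{5} = 0  →  sig = ⟨3 | 0⟩
  P={0,2,3}:  v_{0} + v_{2} + v_{3} = v_{4}  →  sig = ⟨3 | 1⟩
  P={1,4,7}:  v_{1} + v_{4} + v_{7} = v_{3}  →  sig = ⟨3 | 1⟩
  P={0,2,6}:  v_{0} + v_{2} + v_{6} = v_{4} + v_{7}  →  sig = ⟨3 | 1 1⟩
  P={0,2,7}:  v_{0} + v_{2} + v_{7} = v_{4} + v_{5}  →  sig = ⟨3 | 1 1⟩
  P={1,4,6}:  v_{1} + v_{4} + v_{6} = 2·v_{3}  →  sig = ⟨3 | 2⟩

Signatures (|P|; sorted positive RHS coefficients), sorted:
{ ⟨2 | 1⟩ ×2,  ⟨2 | 2⟩,  ⟨3 | 0⟩,  ⟨3 | 1⟩ ×2,  ⟨3 | 1 1⟩ ×2,  ⟨3 | 2⟩ }


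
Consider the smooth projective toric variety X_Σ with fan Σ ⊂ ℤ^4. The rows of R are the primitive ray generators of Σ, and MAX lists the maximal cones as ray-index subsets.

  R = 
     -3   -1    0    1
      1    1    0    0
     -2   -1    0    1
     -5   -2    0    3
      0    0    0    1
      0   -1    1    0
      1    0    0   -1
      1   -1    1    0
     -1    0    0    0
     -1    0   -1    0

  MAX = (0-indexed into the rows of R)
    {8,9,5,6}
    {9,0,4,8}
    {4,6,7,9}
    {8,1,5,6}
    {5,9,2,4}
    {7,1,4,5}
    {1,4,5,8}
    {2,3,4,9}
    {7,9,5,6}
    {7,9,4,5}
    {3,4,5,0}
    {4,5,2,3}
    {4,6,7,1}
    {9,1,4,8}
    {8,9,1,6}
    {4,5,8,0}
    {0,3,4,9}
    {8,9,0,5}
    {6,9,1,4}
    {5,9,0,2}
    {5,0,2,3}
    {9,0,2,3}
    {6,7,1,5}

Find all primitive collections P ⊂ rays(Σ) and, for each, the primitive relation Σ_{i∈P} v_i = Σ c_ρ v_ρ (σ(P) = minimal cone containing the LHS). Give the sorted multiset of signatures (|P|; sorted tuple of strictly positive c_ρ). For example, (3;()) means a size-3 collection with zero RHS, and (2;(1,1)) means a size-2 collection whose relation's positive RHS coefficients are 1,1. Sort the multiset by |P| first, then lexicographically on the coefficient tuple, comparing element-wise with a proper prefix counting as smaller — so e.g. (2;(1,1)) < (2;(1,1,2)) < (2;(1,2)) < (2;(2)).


20 minimal non-faces of Δ(Σ) (on 10 rays):

  {2,8}:  v_{2} + v_{8} = v_{0} ; sig = (2;(1))
  {7,8}:  v_{7} + v_{8} = v_{5} ; sig = (2;(1))
  {0,7}:  v_{0} + v_{7} = v_{2} + v_{5} ; sig = (2;(1,1))
  {1,2}:  v_{1} + v_{2} = v_{4} + v_{8} ; sig = (2;(1,1))
  {2,6}:  v_{2} + v_{6} = v_{5} + v_{9} ; sig = (2;(1,1))
  {0,6}:  v_{0} + v_{6} = v_{5} + v_{8} + v_{9} ; sig = (2;(1,1,1))
  {1,3}:  v_{1} + v_{3} = v_{0} + 2·v_{4} + v_{8} ; sig = (2;(1,1,2))
  {2,7}:  v_{2} + v_{7} = v_{4} + 2·v_{5} + v_{9} ; sig = (2;(1,1,2))
  {3,7}:  v_{3} + v_{7} = 2·v_{2} + v_{4} + v_{5} ; sig = (2;(1,1,2))
  {0,1}:  v_{0} + v_{1} = v_{4} + 2·v_{8} ; sig = (2;(1,2))
  {3,8}:  v_{3} + v_{8} = 2·v_{0} + v_{4} ; sig = (2;(1,2))
  {3,6}:  v_{3} + v_{6} = 2·v_{2} ; sig = (2;(2))
  {1,5,9}:  v_{1} + v_{5} + v_{9} = 0 ; sig = (3;())
  {4,6,8}:  v_{4} + v_{6} + v_{8} = 0 ; sig = (3;())
  {0,2,4}:  v_{0} + v_{2} + v_{4} = v_{3} ; sig = (3;(1))
  {4,5,6}:  v_{4} + v_{5} + v_{6} = v_{7} ; sig = (3;(1))
  {1,7,9}:  v_{1} + v_{7} + v_{9} = v_{4} + v_{6} ; sig = (3;(1,1))
  {3,5,9}:  v_{3} + v_{5} + v_{9} = 3·v_{2} ; sig = (3;(3))
  {4,5,8,9}:  v_{4} + v_{5} + v_{8} + v_{9} = v_{2} ; sig = (4;(1))
  {0,4,5,9}:  v_{0} + v_{4} + v_{5} + v_{9} = 2·v_{2} ; sig = (4;(2))

Hence PRS(X_Σ) =
    (2;(1))
    (2;(1))
    (2;(1,1))
    (2;(1,1))
    (2;(1,1))
    (2;(1,1,1))
    (2;(1,1,2))
    (2;(1,1,2))
    (2;(1,1,2))
    (2;(1,2))
    (2;(1,2))
    (2;(2))
    (3;())
    (3;())
    (3;(1))
    (3;(1))
    (3;(1,1))
    (3;(3))
    (4;(1))
    (4;(2))


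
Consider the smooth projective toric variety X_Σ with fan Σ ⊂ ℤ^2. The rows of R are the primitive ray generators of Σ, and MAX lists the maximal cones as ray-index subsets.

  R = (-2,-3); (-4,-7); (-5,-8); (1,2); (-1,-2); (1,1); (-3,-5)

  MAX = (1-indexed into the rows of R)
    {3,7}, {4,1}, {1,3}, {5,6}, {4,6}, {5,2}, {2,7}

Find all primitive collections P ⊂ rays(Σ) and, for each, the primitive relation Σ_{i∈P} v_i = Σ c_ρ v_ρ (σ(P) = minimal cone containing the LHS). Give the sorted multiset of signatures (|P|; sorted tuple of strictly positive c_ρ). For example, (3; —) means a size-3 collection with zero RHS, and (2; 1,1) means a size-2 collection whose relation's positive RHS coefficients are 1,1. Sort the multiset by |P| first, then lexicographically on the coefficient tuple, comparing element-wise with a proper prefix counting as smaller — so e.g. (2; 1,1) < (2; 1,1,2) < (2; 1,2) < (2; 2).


14 minimal non-faces of Δ(Σ) (on 7 rays):

  P = {4,5}:  v_{4} + v_{5} = 0 — sig = (2; —)
  P = {1,5}:  v_{1} + v_{5} = v_{7} — sig = (2; 1)
  P = {1,6}:  v_{1} + v_{6} = v_{5} — sig = (2; 1)
  P = {1,7}:  v_{1} + v_{7} = v_{3} — sig = (2; 1)
  P = {2,4}:  v_{2} + v_{4} = v_{7} — sig = (2; 1)
  P = {3,6}:  v_{3} + v_{6} = v_{2} — sig = (2; 1)
  P = {4,7}:  v_{4} + v_{7} = v_{1} — sig = (2; 1)
  P = {5,7}:  v_{5} + v_{7} = v_{2} — sig = (2; 1)
  P = {1,2}:  v_{1} + v_{2} = 2·v_{7} — sig = (2; 2)
  P = {3,4}:  v_{3} + v_{4} = 2·v_{1} — sig = (2; 2)
  P = {3,5}:  v_{3} + v_{5} = 2·v_{7} — sig = (2; 2)
  P = {6,7}:  v_{6} + v_{7} = 2·v_{5} — sig = (2; 2)
  P = {2,3}:  v_{2} + v_{3} = 3·v_{7} — sig = (2; 3)
  P = {2,6}:  v_{2} + v_{6} = 3·v_{5} — sig = (2; 3)

Hence PRS(X_Σ) =
    |P|=2: 14 collections, coeffs (), (1), (1), (1), (1), (1), (1), (1), (2), (2), (2), (2), (3), (3)


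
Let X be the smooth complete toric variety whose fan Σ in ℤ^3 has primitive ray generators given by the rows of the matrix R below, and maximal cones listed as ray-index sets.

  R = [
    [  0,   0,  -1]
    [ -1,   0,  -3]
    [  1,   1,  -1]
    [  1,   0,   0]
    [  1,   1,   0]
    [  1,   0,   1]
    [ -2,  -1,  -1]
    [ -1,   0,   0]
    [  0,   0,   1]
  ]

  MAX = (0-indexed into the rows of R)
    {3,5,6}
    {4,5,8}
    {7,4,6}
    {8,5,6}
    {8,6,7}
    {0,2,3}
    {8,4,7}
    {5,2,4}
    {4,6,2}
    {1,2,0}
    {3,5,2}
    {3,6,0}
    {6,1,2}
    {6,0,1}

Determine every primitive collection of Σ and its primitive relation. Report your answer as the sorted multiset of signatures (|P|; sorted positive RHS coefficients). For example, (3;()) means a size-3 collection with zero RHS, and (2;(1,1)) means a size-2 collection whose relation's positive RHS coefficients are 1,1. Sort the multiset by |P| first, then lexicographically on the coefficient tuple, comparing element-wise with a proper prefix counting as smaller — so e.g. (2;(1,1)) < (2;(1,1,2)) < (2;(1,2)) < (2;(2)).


Primitive collections (20):

  P={0,8}:  v_{0} + v_{8} = 0  so sig = (2;())
  P={3,7}:  v_{3} + v_{7} = 0  so sig = (2;())
  P={0,4}:  v_{0} + v_{4} = v_{2}  so sig = (2;(1))
  P={0,5}:  v_{0} + v_{5} = v_{3}  so sig = (2;(1))
  P={2,8}:  v_{2} + v_{8} = v_{4}  so sig = (2;(1))
  P={3,8}:  v_{3} + v_{8} = v_{5}  so sig = (2;(1))
  P={5,7}:  v_{5} + v_{7} = v_{8}  so sig = (2;(1))
  P={0,7}:  v_{0} + v_{7} = v_{4} + v_{6}  so sig = (2;(1,1))
  P={1,8}:  v_{1} + v_{8} = v_{2} + v_{6}  so sig = (2;(1,1))
  P={3,4}:  v_{3} + v_{4} = v_{2} + v_{5}  so sig = (2;(1,1))
  P={1,7}:  v_{1} + v_{7} = v_{2} + v_{4} + 2·v_{6}  so sig = (2;(1,1,2))
  P={1,4}:  v_{1} + v_{4} = 2·v_{2} + v_{6}  so sig = (2;(1,2))
  P={2,7}:  v_{2} + v_{7} = 2·v_{4} + v_{6}  so sig = (2;(1,2))
  P={1,5}:  v_{1} + v_{5} = 2·v_{0}  so sig = (2;(2))
  P={1,3}:  v_{1} + v_{3} = 3·v_{0}  so sig = (2;(3))
  P={4,5,6}:  v_{4} + v_{5} + v_{6} = 0  so sig = (3;())
  P={0,2,6}:  v_{0} + v_{2} + v_{6} = v_{1}  so sig = (3;(1))
  P={2,5,6}:  v_{2} + v_{5} + v_{6} = v_{0}  so sig = (3;(1))
  P={4,6,8}:  v_{4} + v_{6} + v_{8} = v_{7}  so sig = (3;(1))
  P={2,3,6}:  v_{2} + v_{3} + v_{6} = 2·v_{0}  so sig = (3;(2))

so the primitive-relation signature multiset is
[(2;()), (2;()), (2;(1)), (2;(1)), (2;(1)), (2;(1)), (2;(1)), (2;(1,1)), (2;(1,1)), (2;(1,1)), (2;(1,1,2)), (2;(1,2)), (2;(1,2)), (2;(2)), (2;(3)), (3;()), (3;(1)), (3;(1)), (3;(1)), (3;(2))]


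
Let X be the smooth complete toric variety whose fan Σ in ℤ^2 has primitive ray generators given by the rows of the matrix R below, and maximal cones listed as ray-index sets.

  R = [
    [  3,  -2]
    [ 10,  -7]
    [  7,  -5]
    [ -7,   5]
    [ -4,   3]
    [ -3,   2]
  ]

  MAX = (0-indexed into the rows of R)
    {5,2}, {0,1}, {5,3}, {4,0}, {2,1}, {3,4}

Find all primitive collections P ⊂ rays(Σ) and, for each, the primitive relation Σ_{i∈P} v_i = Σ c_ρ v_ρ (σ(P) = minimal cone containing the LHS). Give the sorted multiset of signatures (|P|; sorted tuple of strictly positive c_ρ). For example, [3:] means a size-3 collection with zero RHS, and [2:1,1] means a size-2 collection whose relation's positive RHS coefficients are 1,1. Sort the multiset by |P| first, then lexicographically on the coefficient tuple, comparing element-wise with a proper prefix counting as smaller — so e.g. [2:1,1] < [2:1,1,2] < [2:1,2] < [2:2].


|primitive collections| = 9. Relations:

  {0,5}:  v_{0} + v_{5} = 0 — sig = [2:]
  {2,3}:  v_{2} + v_{3} = 0 — sig = [2:]
  {0,2}:  v_{0} + v_{2} = v_{1} — sig = [2:1]
  {0,3}:  v_{0} + v_{3} = v_{4} — sig = [2:1]
  {1,3}:  v_{1} + v_{3} = v_{0} — sig = [2:1]
  {1,5}:  v_{1} + v_{5} = v_{2} — sig = [2:1]
  {2,4}:  v_{2} + v_{4} = v_{0} — sig = [2:1]
  {4,5}:  v_{4} + v_{5} = v_{3} — sig = [2:1]
  {1,4}:  v_{1} + v_{4} = 2·v_{0} — sig = [2:2]

so the primitive-relation signature multiset is
{ [2:] ×2,  [2:1] ×6,  [2:2] }


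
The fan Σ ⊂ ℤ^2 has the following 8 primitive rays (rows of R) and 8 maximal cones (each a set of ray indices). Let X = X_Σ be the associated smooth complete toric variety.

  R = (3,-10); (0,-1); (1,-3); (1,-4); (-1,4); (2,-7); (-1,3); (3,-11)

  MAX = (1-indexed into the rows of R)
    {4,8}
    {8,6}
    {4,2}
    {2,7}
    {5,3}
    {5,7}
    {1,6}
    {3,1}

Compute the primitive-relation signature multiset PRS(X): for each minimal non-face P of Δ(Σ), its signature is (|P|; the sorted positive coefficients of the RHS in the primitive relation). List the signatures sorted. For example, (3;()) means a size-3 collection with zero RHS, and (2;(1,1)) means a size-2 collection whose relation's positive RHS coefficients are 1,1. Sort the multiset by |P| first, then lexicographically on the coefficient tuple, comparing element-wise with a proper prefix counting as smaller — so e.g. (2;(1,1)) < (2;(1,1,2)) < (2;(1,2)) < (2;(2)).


20 collections generate NE(X_Σ); each relation:

  • {3,7}:  v_{3} + v_{7} = 0 ; sig = (2;())
  • {4,5}:  v_{4} + v_{5} = 0 ; sig = (2;())
  • {1,2}:  v_{1} + v_{2} = v_{8} ; sig = (2;(1))
  • {1,7}:  v_{1} + v_{7} = v_{6} ; sig = (2;(1))
  • {2,3}:  v_{2} + v_{3} = v_{4} ; sig = (2;(1))
  • {2,5}:  v_{2} + v_{5} = v_{7} ; sig = (2;(1))
  • {3,4}:  v_{3} + v_{4} = v_{6} ; sig = (2;(1))
  • {3,6}:  v_{3} + v_{6} = v_{1} ; sig = (2;(1))
  • {4,6}:  v_{4} + v_{6} = v_{8} ; sig = (2;(1))
  • {4,7}:  v_{4} + v_{7} = v_{2} ; sig = (2;(1))
  • {5,6}:  v_{5} + v_{6} = v_{3} ; sig = (2;(1))
  • {5,8}:  v_{5} + v_{8} = v_{6} ; sig = (2;(1))
  • {6,7}:  v_{6} + v_{7} = v_{4} ; sig = (2;(1))
  • {1,4}:  v_{1} + v_{4} = 2·v_{6} ; sig = (2;(2))
  • {1,5}:  v_{1} + v_{5} = 2·v_{3} ; sig = (2;(2))
  • {2,6}:  v_{2} + v_{6} = 2·v_{4} ; sig = (2;(2))
  • {3,8}:  v_{3} + v_{8} = 2·v_{6} ; sig = (2;(2))
  • {7,8}:  v_{7} + v_{8} = 2·v_{4} ; sig = (2;(2))
  • {1,8}:  v_{1} + v_{8} = 3·v_{6} ; sig = (2;(3))
  • {2,8}:  v_{2} + v_{8} = 3·v_{4} ; sig = (2;(3))

Hence PRS(X_Σ) =
    (2;())
    (2;())
    (2;(1))
    (2;(1))
    (2;(1))
    (2;(1))
    (2;(1))
    (2;(1))
    (2;(1))
    (2;(1))
    (2;(1))
    (2;(1))
    (2;(1))
    (2;(2))
    (2;(2))
    (2;(2))
    (2;(2))
    (2;(2))
    (2;(3))
    (2;(3))


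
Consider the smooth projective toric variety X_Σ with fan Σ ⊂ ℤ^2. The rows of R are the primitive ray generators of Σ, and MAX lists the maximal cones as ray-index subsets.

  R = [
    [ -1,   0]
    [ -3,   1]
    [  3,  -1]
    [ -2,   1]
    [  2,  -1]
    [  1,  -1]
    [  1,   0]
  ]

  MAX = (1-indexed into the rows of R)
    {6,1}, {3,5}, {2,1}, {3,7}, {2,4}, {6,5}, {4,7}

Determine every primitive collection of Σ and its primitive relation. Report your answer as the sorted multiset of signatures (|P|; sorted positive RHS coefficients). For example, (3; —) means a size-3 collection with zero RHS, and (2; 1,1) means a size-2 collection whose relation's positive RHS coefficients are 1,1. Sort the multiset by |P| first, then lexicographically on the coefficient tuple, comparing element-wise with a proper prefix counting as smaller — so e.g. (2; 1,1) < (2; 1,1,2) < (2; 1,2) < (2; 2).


The 14 primitive collections of Σ (r=7, n=2):

  {1,7}:  v_{1} + v_{7} = 0  →  sig = (2; —)
  {2,3}:  v_{2} + v_{3} = 0  →  sig = (2; —)
  {4,5}:  v_{4} + v_{5} = 0  →  sig = (2; —)
  {1,3}:  v_{1} + v_{3} = v_{5}  →  sig = (2; 1)
  {1,4}:  v_{1} + v_{4} = v_{2}  →  sig = (2; 1)
  {1,5}:  v_{1} + v_{5} = v_{6}  →  sig = (2; 1)
  {2,5}:  v_{2} + v_{5} = v_{1}  →  sig = (2; 1)
  {2,7}:  v_{2} + v_{7} = v_{4}  →  sig = (2; 1)
  {3,4}:  v_{3} + v_{4} = v_{7}  →  sig = (2; 1)
  {4,6}:  v_{4} + v_{6} = v_{1}  →  sig = (2; 1)
  {5,7}:  v_{5} + v_{7} = v_{3}  →  sig = (2; 1)
  {6,7}:  v_{6} + v_{7} = v_{5}  →  sig = (2; 1)
  {2,6}:  v_{2} + v_{6} = 2·v_{1}  →  sig = (2; 2)
  {3,6}:  v_{3} + v_{6} = 2·v_{5}  →  sig = (2; 2)

Sorted signature multiset PRS(X):
[(2; —), (2; —), (2; —), (2; 1), (2; 1), (2; 1), (2; 1), (2; 1), (2; 1), (2; 1), (2; 1), (2; 1), (2; 2), (2; 2)]


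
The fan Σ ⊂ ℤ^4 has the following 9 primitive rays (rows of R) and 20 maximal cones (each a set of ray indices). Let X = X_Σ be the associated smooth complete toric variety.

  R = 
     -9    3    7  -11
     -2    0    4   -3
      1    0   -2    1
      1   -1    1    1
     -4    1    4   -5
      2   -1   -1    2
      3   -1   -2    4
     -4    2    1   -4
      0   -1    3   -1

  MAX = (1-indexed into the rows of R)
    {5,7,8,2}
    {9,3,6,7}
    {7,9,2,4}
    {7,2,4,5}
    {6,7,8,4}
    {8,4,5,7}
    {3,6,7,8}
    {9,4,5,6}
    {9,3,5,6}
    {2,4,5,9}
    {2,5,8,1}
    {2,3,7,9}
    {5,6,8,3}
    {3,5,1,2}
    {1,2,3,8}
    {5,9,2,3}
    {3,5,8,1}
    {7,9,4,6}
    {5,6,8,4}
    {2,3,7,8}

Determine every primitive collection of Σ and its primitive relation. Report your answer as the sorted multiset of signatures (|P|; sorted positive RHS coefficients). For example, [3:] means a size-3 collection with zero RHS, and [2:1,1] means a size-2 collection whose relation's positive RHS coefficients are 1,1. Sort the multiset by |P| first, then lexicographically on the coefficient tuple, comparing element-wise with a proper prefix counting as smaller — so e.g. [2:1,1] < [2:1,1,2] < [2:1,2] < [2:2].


12 minimal non-faces of Δ(Σ) (on 9 rays):

  {2,6}:  v_{2} + v_{6} = v_{9} — sig = [2:1]
  {3,4}:  v_{3} + v_{4} = v_{6} — sig = [2:1]
  {8,9}:  v_{8} + v_{9} = v_{5} — sig = [2:1]
  {1,7}:  v_{1} + v_{7} = v_{2} + v_{8} — sig = [2:1,1]
  {1,9}:  v_{1} + v_{9} = v_{2} + v_{3} + 2·v_{5} — sig = [2:1,1,2]
  {1,6}:  v_{1} + v_{6} = v_{3} + 2·v_{5} — sig = [2:1,2]
  {1,4}:  v_{1} + v_{4} = 2·v_{5} — sig = [2:2]
  {3,5,7}:  v_{3} + v_{5} + v_{7} = 0 — sig = [3:]
  {5,6,7}:  v_{5} + v_{6} + v_{7} = v_{4} — sig = [3:1]
  {5,7,9}:  v_{5} + v_{7} + v_{9} = v_{2} + v_{4} — sig = [3:1,1]
  {2,4,8}:  v_{2} + v_{4} + v_{8} = 2·v_{5} + v_{7} — sig = [3:1,2]
  {2,3,5,8}:  v_{2} + v_{3} + v_{5} + v_{8} = v_{1} — sig = [4:1]

so the primitive-relation signature multiset is
    |P|=2: 7 collections, coeffs (1), (1), (1), (1,1), (1,1,2), (1,2), (2)
    |P|=3: 4 collections, coeffs (), (1), (1,1), (1,2)
    |P|=4: 1 collection, coeffs (1)
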